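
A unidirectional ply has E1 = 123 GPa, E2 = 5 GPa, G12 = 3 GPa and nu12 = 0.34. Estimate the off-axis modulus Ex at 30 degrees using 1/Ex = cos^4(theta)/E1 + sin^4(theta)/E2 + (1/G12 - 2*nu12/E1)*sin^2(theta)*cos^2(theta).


cos^4(30) = 0.5625, sin^4(30) = 0.0625, sin^2(30)*cos^2(30) = 0.1875
1/G12 - 2*nu12/E1 = 1/3 - 2*0.34/123 = 0.327805 GPa^-1
1/Ex = 0.5625/123 + 0.0625/5 + 0.327805*0.1875 = 0.0785366 GPa^-1
Ex = 12.73 GPa

12.73 GPa


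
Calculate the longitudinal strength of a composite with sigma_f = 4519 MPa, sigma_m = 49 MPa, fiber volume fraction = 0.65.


sigma_1 = sigma_f*Vf + sigma_m*(1-Vf) = 4519*0.65 + 49*0.35 = 2954.5 MPa

2954.5 MPa


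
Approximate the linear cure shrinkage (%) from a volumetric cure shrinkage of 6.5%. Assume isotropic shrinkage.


Linear shrinkage ≈ vol_shrink/3 = 6.5/3 = 2.167%

2.167%


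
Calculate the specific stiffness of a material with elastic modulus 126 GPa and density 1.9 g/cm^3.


Specific stiffness = E/rho = 126/1.9 = 66.3 GPa/(g/cm^3)

66.3 GPa/(g/cm^3)


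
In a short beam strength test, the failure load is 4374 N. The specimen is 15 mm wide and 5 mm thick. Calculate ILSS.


ILSS = 3F/(4bh) = 3*4374/(4*15*5) = 43.74 MPa

43.74 MPa


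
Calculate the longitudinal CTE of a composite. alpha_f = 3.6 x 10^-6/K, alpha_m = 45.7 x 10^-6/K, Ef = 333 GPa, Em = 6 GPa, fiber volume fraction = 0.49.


E1 = Ef*Vf + Em*(1-Vf) = 166.23
alpha_1 = (alpha_f*Ef*Vf + alpha_m*Em*(1-Vf))/E1 = 4.37 x 10^-6/K

4.37 x 10^-6/K


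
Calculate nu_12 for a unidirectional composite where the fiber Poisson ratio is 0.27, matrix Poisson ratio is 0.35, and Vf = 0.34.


nu_12 = nu_f*Vf + nu_m*(1-Vf) = 0.27*0.34 + 0.35*0.66 = 0.3228

0.3228


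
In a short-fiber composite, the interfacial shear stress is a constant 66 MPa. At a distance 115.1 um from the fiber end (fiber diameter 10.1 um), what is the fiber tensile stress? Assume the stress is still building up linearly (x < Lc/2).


Force balance: sigma_f * (pi*d^2/4) = tau * (pi*d) * x  ->  sigma_f = 4 * tau * x / d
sigma_f = 4 * 66 * 115.1 / 10.1 = 3008.6 MPa

3008.6 MPa


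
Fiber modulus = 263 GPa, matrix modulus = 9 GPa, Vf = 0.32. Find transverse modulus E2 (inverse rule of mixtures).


1/E2 = Vf/Ef + (1-Vf)/Em = 0.32/263 + 0.68/9
E2 = 13.03 GPa

13.03 GPa


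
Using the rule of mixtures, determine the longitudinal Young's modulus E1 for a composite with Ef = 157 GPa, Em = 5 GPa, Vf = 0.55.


E1 = Ef*Vf + Em*(1-Vf) = 157*0.55 + 5*0.45 = 88.6 GPa

88.6 GPa


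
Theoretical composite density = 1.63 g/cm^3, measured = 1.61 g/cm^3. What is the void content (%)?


Void% = (rho_theo - rho_actual)/rho_theo * 100 = (1.63 - 1.61)/1.63 * 100 = 1.23%

1.23%


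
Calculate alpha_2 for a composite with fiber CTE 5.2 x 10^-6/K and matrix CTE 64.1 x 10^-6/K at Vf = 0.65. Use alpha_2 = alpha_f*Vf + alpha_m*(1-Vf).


alpha_2 = alpha_f*Vf + alpha_m*(1-Vf) = 5.2*0.65 + 64.1*0.35 = 25.8 x 10^-6/K

25.8 x 10^-6/K


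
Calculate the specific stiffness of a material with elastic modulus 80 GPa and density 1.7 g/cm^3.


Specific stiffness = E/rho = 80/1.7 = 47.1 GPa/(g/cm^3)

47.1 GPa/(g/cm^3)


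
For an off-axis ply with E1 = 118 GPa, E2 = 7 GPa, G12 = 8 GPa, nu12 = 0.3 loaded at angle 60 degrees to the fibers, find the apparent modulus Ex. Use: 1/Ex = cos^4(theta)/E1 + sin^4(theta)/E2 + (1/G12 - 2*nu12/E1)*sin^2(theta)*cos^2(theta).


cos^4(60) = 0.0625, sin^4(60) = 0.5625, sin^2(60)*cos^2(60) = 0.1875
1/G12 - 2*nu12/E1 = 1/8 - 2*0.3/118 = 0.119915 GPa^-1
1/Ex = 0.0625/118 + 0.5625/7 + 0.119915*0.1875 = 0.1033709 GPa^-1
Ex = 9.67 GPa

9.67 GPa


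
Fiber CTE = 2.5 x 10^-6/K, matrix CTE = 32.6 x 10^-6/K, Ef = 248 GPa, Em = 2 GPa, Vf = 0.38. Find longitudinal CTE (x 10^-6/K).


E1 = Ef*Vf + Em*(1-Vf) = 95.48
alpha_1 = (alpha_f*Ef*Vf + alpha_m*Em*(1-Vf))/E1 = 2.89 x 10^-6/K

2.89 x 10^-6/K


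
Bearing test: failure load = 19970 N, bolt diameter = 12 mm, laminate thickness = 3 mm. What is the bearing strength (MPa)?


sigma_br = F/(d*h) = 19970/(12*3) = 554.7 MPa

554.7 MPa


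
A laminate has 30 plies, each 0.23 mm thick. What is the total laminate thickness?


h = n * t_ply = 30 * 0.23 = 6.9 mm

6.9 mm


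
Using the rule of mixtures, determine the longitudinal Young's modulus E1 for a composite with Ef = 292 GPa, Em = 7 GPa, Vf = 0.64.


E1 = Ef*Vf + Em*(1-Vf) = 292*0.64 + 7*0.36 = 189.4 GPa

189.4 GPa


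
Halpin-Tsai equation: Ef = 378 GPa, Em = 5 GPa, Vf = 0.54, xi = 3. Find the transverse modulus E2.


eta = (Ef/Em - 1)/(Ef/Em + xi) = (75.6 - 1)/(75.6 + 3) = 0.9491
E2 = Em*(1+xi*eta*Vf)/(1-eta*Vf) = 26.03 GPa

26.03 GPa


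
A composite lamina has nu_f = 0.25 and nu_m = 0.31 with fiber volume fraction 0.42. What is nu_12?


nu_12 = nu_f*Vf + nu_m*(1-Vf) = 0.25*0.42 + 0.31*0.58 = 0.2848

0.2848


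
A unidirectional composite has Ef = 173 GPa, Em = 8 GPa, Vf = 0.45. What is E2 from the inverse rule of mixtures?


1/E2 = Vf/Ef + (1-Vf)/Em = 0.45/173 + 0.55/8
E2 = 14.02 GPa

14.02 GPa


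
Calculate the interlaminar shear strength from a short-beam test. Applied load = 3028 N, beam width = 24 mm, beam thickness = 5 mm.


ILSS = 3F/(4bh) = 3*3028/(4*24*5) = 18.93 MPa

18.93 MPa


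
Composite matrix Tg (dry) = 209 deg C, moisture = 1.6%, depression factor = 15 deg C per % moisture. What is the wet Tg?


Tg_wet = Tg_dry - k*moisture = 209 - 15*1.6 = 185.0 deg C

185.0 deg C


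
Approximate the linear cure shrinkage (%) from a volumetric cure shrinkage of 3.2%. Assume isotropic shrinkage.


Linear shrinkage ≈ vol_shrink/3 = 3.2/3 = 1.067%

1.067%


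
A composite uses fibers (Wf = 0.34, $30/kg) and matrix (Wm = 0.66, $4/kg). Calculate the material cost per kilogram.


Cost = cost_f*Wf + cost_m*Wm = 30*0.34 + 4*0.66 = $12.84/kg

$12.84/kg


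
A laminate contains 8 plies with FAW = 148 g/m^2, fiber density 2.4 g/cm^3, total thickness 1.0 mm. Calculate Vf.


Vf = n * FAW / (rho_f * h * 1000) = 8 * 148 / (2.4 * 1.0 * 1000) = 0.4933

0.4933


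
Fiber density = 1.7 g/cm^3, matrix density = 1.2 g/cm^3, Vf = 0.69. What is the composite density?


rho_c = rho_f*Vf + rho_m*(1-Vf) = 1.7*0.69 + 1.2*0.31 = 1.545 g/cm^3

1.545 g/cm^3


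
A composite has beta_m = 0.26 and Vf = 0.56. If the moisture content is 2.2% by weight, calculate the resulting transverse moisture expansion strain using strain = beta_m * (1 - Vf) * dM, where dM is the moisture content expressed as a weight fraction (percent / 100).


dM = 2.2/100 = 0.022
strain = beta_m * (1-Vf) * dM = 0.26 * 0.44 * 0.022 = 0.0025168

0.0025168


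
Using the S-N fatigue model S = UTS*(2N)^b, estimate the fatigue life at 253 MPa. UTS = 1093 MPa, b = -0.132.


N = 0.5 * (S/UTS)^(1/b) = 0.5 * (253/1093)^(1/-0.132) = 32610.7827 cycles

32610.7827 cycles


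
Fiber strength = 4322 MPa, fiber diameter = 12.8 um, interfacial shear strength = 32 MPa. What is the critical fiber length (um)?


Lc = sigma_f * d / (2 * tau_i) = 4322 * 12.8 / (2 * 32) = 864.4 um

864.4 um


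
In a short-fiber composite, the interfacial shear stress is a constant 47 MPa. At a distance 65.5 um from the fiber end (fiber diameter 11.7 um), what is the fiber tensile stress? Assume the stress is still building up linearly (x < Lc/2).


Force balance: sigma_f * (pi*d^2/4) = tau * (pi*d) * x  ->  sigma_f = 4 * tau * x / d
sigma_f = 4 * 47 * 65.5 / 11.7 = 1052.5 MPa

1052.5 MPa


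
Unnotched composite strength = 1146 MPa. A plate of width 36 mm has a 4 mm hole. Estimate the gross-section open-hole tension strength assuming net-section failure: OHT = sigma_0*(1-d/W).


OHT = sigma_0*(1-d/W) = 1146*(1-4/36) = 1018.7 MPa

1018.7 MPa


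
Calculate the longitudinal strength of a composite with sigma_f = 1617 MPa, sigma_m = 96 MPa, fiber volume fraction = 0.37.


sigma_1 = sigma_f*Vf + sigma_m*(1-Vf) = 1617*0.37 + 96*0.63 = 658.8 MPa

658.8 MPa


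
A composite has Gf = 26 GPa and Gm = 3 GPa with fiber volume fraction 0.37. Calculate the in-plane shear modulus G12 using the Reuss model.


1/G12 = Vf/Gf + (1-Vf)/Gm = 0.37/26 + 0.63/3
G12 = 4.46 GPa

4.46 GPa


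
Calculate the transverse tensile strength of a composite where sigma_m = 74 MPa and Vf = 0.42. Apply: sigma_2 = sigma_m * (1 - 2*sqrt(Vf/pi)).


factor = 1 - 2*sqrt(0.42/pi) = 0.2687
sigma_2 = 74 * 0.2687 = 19.89 MPa

19.89 MPa


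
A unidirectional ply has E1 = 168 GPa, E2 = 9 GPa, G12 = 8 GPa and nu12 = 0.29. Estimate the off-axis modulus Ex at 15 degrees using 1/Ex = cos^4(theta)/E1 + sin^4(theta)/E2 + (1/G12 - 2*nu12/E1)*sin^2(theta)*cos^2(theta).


cos^4(15) = 0.870513, sin^4(15) = 0.004487, sin^2(15)*cos^2(15) = 0.0625
1/G12 - 2*nu12/E1 = 1/8 - 2*0.29/168 = 0.121548 GPa^-1
1/Ex = 0.870513/168 + 0.004487/9 + 0.121548*0.0625 = 0.0132769 GPa^-1
Ex = 75.32 GPa

75.32 GPa


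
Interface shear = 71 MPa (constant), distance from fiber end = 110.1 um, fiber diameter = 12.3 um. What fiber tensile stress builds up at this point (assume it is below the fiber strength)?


Force balance: sigma_f * (pi*d^2/4) = tau * (pi*d) * x  ->  sigma_f = 4 * tau * x / d
sigma_f = 4 * 71 * 110.1 / 12.3 = 2542.1 MPa

2542.1 MPa


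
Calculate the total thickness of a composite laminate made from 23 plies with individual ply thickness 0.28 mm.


h = n * t_ply = 23 * 0.28 = 6.44 mm

6.44 mm


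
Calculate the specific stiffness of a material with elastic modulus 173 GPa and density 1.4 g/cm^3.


Specific stiffness = E/rho = 173/1.4 = 123.6 GPa/(g/cm^3)

123.6 GPa/(g/cm^3)


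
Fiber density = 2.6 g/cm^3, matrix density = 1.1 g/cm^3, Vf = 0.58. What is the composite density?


rho_c = rho_f*Vf + rho_m*(1-Vf) = 2.6*0.58 + 1.1*0.42 = 1.97 g/cm^3

1.97 g/cm^3


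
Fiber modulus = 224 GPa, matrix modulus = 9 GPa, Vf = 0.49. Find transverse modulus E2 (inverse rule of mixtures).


1/E2 = Vf/Ef + (1-Vf)/Em = 0.49/224 + 0.51/9
E2 = 16.99 GPa

16.99 GPa


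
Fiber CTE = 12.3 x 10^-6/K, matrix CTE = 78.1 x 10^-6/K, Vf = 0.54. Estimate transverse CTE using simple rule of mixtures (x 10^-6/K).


alpha_2 = alpha_f*Vf + alpha_m*(1-Vf) = 12.3*0.54 + 78.1*0.46 = 42.6 x 10^-6/K

42.6 x 10^-6/K


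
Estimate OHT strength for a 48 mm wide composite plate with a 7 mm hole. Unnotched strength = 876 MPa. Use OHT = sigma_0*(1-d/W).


OHT = sigma_0*(1-d/W) = 876*(1-7/48) = 748.3 MPa

748.3 MPa


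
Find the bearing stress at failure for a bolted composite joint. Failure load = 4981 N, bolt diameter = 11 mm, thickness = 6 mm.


sigma_br = F/(d*h) = 4981/(11*6) = 75.5 MPa

75.5 MPa


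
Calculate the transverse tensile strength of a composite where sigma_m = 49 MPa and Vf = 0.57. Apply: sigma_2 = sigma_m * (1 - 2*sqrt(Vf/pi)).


factor = 1 - 2*sqrt(0.57/pi) = 0.1481
sigma_2 = 49 * 0.1481 = 7.26 MPa

7.26 MPa


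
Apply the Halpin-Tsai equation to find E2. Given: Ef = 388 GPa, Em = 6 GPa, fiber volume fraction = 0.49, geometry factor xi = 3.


eta = (Ef/Em - 1)/(Ef/Em + xi) = (64.6667 - 1)/(64.6667 + 3) = 0.9409
E2 = Em*(1+xi*eta*Vf)/(1-eta*Vf) = 26.53 GPa

26.53 GPa


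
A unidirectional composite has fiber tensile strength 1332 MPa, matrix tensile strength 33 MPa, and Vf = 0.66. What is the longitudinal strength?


sigma_1 = sigma_f*Vf + sigma_m*(1-Vf) = 1332*0.66 + 33*0.34 = 890.3 MPa

890.3 MPa


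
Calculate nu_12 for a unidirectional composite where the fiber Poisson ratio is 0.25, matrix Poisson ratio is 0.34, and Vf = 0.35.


nu_12 = nu_f*Vf + nu_m*(1-Vf) = 0.25*0.35 + 0.34*0.65 = 0.3085

0.3085


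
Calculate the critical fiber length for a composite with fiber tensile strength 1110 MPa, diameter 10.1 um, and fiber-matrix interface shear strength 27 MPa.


Lc = sigma_f * d / (2 * tau_i) = 1110 * 10.1 / (2 * 27) = 207.6 um

207.6 um


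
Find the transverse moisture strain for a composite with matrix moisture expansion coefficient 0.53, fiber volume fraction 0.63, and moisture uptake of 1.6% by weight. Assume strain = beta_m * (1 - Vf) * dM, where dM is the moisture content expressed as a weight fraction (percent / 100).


dM = 1.6/100 = 0.016
strain = beta_m * (1-Vf) * dM = 0.53 * 0.37 * 0.016 = 0.0031376

0.0031376


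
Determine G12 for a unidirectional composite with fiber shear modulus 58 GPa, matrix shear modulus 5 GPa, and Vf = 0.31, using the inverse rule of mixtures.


1/G12 = Vf/Gf + (1-Vf)/Gm = 0.31/58 + 0.69/5
G12 = 6.98 GPa

6.98 GPa


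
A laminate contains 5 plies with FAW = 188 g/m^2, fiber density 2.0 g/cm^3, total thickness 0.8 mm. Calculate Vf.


Vf = n * FAW / (rho_f * h * 1000) = 5 * 188 / (2.0 * 0.8 * 1000) = 0.5875

0.5875


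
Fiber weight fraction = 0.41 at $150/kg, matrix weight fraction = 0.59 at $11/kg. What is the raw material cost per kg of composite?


Cost = cost_f*Wf + cost_m*Wm = 150*0.41 + 11*0.59 = $67.99/kg

$67.99/kg


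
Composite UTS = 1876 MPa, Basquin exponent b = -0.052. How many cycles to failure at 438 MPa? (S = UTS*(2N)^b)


N = 0.5 * (S/UTS)^(1/b) = 0.5 * (438/1876)^(1/-0.052) = 7.0498e+11 cycles

7.0498e+11 cycles


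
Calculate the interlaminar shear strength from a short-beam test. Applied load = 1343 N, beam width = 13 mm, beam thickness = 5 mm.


ILSS = 3F/(4bh) = 3*1343/(4*13*5) = 15.5 MPa

15.5 MPa


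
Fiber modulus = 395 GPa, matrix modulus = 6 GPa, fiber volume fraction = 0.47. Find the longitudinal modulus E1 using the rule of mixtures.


E1 = Ef*Vf + Em*(1-Vf) = 395*0.47 + 6*0.53 = 188.83 GPa

188.83 GPa


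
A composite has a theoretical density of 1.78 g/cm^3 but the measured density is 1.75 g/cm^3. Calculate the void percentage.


Void% = (rho_theo - rho_actual)/rho_theo * 100 = (1.78 - 1.75)/1.78 * 100 = 1.69%

1.69%


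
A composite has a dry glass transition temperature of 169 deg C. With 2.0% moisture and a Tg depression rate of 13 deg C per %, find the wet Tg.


Tg_wet = Tg_dry - k*moisture = 169 - 13*2.0 = 143.0 deg C

143.0 deg C


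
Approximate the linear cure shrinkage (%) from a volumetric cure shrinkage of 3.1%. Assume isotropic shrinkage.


Linear shrinkage ≈ vol_shrink/3 = 3.1/3 = 1.033%

1.033%


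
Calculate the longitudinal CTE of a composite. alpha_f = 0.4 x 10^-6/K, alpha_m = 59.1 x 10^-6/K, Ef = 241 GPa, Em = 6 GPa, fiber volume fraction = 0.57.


E1 = Ef*Vf + Em*(1-Vf) = 139.95
alpha_1 = (alpha_f*Ef*Vf + alpha_m*Em*(1-Vf))/E1 = 1.48 x 10^-6/K

1.48 x 10^-6/K


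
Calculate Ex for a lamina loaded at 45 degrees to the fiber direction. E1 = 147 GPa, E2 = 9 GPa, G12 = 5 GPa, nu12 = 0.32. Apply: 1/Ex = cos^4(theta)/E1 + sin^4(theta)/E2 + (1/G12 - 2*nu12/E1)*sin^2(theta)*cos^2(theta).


cos^4(45) = 0.25, sin^4(45) = 0.25, sin^2(45)*cos^2(45) = 0.25
1/G12 - 2*nu12/E1 = 1/5 - 2*0.32/147 = 0.195646 GPa^-1
1/Ex = 0.25/147 + 0.25/9 + 0.195646*0.25 = 0.07839 GPa^-1
Ex = 12.76 GPa

12.76 GPa


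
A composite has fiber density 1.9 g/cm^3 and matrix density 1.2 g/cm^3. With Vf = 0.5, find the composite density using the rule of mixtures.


rho_c = rho_f*Vf + rho_m*(1-Vf) = 1.9*0.5 + 1.2*0.5 = 1.55 g/cm^3

1.55 g/cm^3


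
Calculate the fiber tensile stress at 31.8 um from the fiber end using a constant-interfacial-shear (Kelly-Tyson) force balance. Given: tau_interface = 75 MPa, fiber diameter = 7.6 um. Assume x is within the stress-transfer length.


Force balance: sigma_f * (pi*d^2/4) = tau * (pi*d) * x  ->  sigma_f = 4 * tau * x / d
sigma_f = 4 * 75 * 31.8 / 7.6 = 1255.3 MPa

1255.3 MPa


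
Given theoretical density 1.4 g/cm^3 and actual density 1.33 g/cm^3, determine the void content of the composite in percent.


Void% = (rho_theo - rho_actual)/rho_theo * 100 = (1.4 - 1.33)/1.4 * 100 = 5.0%

5.0%


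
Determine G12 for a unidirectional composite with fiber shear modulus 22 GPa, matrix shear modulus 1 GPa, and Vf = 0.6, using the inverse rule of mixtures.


1/G12 = Vf/Gf + (1-Vf)/Gm = 0.6/22 + 0.4/1
G12 = 2.34 GPa

2.34 GPa


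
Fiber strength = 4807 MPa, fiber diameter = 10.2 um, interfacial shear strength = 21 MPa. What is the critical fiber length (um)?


Lc = sigma_f * d / (2 * tau_i) = 4807 * 10.2 / (2 * 21) = 1167.4 um

1167.4 um


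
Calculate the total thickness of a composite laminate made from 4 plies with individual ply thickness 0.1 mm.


h = n * t_ply = 4 * 0.1 = 0.4 mm

0.4 mm


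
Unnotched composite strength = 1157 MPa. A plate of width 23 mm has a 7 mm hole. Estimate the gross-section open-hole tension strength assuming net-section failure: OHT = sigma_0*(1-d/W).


OHT = sigma_0*(1-d/W) = 1157*(1-7/23) = 804.9 MPa

804.9 MPa


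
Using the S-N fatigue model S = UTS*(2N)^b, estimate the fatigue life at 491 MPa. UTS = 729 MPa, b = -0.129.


N = 0.5 * (S/UTS)^(1/b) = 0.5 * (491/729)^(1/-0.129) = 10.7043 cycles

10.7043 cycles


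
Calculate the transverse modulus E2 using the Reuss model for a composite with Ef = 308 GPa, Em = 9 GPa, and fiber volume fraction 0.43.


1/E2 = Vf/Ef + (1-Vf)/Em = 0.43/308 + 0.57/9
E2 = 15.45 GPa

15.45 GPa


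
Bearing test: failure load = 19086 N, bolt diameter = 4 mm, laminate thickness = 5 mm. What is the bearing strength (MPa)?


sigma_br = F/(d*h) = 19086/(4*5) = 954.3 MPa

954.3 MPa


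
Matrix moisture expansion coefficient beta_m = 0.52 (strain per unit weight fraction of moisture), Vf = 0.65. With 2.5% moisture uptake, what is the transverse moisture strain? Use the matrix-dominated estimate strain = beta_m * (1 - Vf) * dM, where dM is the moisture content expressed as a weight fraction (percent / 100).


dM = 2.5/100 = 0.025
strain = beta_m * (1-Vf) * dM = 0.52 * 0.35 * 0.025 = 0.00455

0.00455


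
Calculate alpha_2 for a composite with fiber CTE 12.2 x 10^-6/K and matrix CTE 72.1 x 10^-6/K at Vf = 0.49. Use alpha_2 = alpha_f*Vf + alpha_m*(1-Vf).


alpha_2 = alpha_f*Vf + alpha_m*(1-Vf) = 12.2*0.49 + 72.1*0.51 = 42.7 x 10^-6/K

42.7 x 10^-6/K


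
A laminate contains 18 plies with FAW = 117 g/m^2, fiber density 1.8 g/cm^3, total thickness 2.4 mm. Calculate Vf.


Vf = n * FAW / (rho_f * h * 1000) = 18 * 117 / (1.8 * 2.4 * 1000) = 0.4875

0.4875


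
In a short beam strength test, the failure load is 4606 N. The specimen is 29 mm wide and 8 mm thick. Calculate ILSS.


ILSS = 3F/(4bh) = 3*4606/(4*29*8) = 14.89 MPa

14.89 MPa


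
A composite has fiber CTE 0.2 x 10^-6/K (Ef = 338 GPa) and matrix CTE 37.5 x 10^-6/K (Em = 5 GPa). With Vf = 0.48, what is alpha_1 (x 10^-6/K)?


E1 = Ef*Vf + Em*(1-Vf) = 164.84
alpha_1 = (alpha_f*Ef*Vf + alpha_m*Em*(1-Vf))/E1 = 0.79 x 10^-6/K

0.79 x 10^-6/K


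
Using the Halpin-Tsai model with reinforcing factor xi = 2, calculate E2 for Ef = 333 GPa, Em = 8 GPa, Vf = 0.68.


eta = (Ef/Em - 1)/(Ef/Em + xi) = (41.625 - 1)/(41.625 + 2) = 0.9312
E2 = Em*(1+xi*eta*Vf)/(1-eta*Vf) = 49.44 GPa

49.44 GPa


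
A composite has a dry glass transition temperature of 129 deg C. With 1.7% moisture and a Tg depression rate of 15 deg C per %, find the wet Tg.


Tg_wet = Tg_dry - k*moisture = 129 - 15*1.7 = 103.5 deg C

103.5 deg C


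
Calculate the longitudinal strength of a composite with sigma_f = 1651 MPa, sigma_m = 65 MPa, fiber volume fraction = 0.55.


sigma_1 = sigma_f*Vf + sigma_m*(1-Vf) = 1651*0.55 + 65*0.45 = 937.3 MPa

937.3 MPa


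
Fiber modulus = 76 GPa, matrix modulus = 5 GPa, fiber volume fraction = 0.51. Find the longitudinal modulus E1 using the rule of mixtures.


E1 = Ef*Vf + Em*(1-Vf) = 76*0.51 + 5*0.49 = 41.21 GPa

41.21 GPa


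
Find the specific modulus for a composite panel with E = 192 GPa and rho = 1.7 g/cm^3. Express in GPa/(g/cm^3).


Specific stiffness = E/rho = 192/1.7 = 112.9 GPa/(g/cm^3)

112.9 GPa/(g/cm^3)


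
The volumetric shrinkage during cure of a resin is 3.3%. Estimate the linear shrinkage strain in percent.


Linear shrinkage ≈ vol_shrink/3 = 3.3/3 = 1.1%

1.1%


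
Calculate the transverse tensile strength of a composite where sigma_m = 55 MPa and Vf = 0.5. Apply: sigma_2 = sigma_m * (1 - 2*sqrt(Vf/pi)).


factor = 1 - 2*sqrt(0.5/pi) = 0.2021
sigma_2 = 55 * 0.2021 = 11.12 MPa

11.12 MPa


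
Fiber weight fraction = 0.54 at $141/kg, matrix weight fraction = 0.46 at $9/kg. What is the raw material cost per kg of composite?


Cost = cost_f*Wf + cost_m*Wm = 141*0.54 + 9*0.46 = $80.28/kg

$80.28/kg


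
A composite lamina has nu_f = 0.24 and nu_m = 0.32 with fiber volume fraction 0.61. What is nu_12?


nu_12 = nu_f*Vf + nu_m*(1-Vf) = 0.24*0.61 + 0.32*0.39 = 0.2712

0.2712


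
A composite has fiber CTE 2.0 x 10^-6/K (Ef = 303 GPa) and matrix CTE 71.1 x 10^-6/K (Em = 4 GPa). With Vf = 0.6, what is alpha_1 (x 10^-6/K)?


E1 = Ef*Vf + Em*(1-Vf) = 183.4
alpha_1 = (alpha_f*Ef*Vf + alpha_m*Em*(1-Vf))/E1 = 2.6 x 10^-6/K

2.6 x 10^-6/K


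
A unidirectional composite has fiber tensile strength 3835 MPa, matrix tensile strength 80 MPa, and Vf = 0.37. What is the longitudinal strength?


sigma_1 = sigma_f*Vf + sigma_m*(1-Vf) = 3835*0.37 + 80*0.63 = 1469.4 MPa

1469.4 MPa


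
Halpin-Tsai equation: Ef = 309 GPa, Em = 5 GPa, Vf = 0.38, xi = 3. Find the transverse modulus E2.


eta = (Ef/Em - 1)/(Ef/Em + xi) = (61.8 - 1)/(61.8 + 3) = 0.9383
E2 = Em*(1+xi*eta*Vf)/(1-eta*Vf) = 16.08 GPa

16.08 GPa


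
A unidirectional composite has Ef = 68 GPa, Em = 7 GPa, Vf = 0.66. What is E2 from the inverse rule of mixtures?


1/E2 = Vf/Ef + (1-Vf)/Em = 0.66/68 + 0.34/7
E2 = 17.16 GPa

17.16 GPa


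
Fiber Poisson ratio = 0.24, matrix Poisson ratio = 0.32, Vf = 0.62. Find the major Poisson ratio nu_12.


nu_12 = nu_f*Vf + nu_m*(1-Vf) = 0.24*0.62 + 0.32*0.38 = 0.2704

0.2704


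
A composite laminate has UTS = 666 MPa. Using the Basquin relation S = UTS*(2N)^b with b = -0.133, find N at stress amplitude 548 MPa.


N = 0.5 * (S/UTS)^(1/b) = 0.5 * (548/666)^(1/-0.133) = 2.1665 cycles

2.1665 cycles


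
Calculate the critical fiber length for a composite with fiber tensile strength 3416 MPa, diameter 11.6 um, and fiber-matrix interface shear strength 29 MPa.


Lc = sigma_f * d / (2 * tau_i) = 3416 * 11.6 / (2 * 29) = 683.2 um

683.2 um


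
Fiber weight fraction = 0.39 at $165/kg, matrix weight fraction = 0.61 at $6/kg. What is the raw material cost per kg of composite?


Cost = cost_f*Wf + cost_m*Wm = 165*0.39 + 6*0.61 = $68.01/kg

$68.01/kg


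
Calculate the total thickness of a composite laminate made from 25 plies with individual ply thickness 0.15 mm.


h = n * t_ply = 25 * 0.15 = 3.75 mm

3.75 mm


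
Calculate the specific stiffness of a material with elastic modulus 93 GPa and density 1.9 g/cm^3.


Specific stiffness = E/rho = 93/1.9 = 48.9 GPa/(g/cm^3)

48.9 GPa/(g/cm^3)


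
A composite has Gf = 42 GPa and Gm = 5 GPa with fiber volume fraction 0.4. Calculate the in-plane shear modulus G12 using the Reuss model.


1/G12 = Vf/Gf + (1-Vf)/Gm = 0.4/42 + 0.6/5
G12 = 7.72 GPa

7.72 GPa


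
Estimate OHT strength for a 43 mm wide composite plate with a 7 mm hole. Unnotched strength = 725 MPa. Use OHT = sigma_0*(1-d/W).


OHT = sigma_0*(1-d/W) = 725*(1-7/43) = 607.0 MPa

607.0 MPa


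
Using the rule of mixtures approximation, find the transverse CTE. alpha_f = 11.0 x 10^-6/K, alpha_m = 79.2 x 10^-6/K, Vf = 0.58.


alpha_2 = alpha_f*Vf + alpha_m*(1-Vf) = 11.0*0.58 + 79.2*0.42 = 39.6 x 10^-6/K

39.6 x 10^-6/K


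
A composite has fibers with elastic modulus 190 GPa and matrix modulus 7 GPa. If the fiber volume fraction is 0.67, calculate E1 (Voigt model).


E1 = Ef*Vf + Em*(1-Vf) = 190*0.67 + 7*0.33 = 129.61 GPa

129.61 GPa


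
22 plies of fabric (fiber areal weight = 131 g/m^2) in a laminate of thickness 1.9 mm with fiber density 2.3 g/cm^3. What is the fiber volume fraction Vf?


Vf = n * FAW / (rho_f * h * 1000) = 22 * 131 / (2.3 * 1.9 * 1000) = 0.6595

0.6595


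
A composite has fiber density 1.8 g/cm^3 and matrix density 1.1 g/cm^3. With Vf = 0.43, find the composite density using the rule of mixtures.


rho_c = rho_f*Vf + rho_m*(1-Vf) = 1.8*0.43 + 1.1*0.57 = 1.401 g/cm^3

1.401 g/cm^3


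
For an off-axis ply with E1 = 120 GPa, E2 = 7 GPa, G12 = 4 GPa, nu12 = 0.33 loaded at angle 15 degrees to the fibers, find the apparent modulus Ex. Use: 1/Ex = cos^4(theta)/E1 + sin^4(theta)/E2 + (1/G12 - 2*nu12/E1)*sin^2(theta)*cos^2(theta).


cos^4(15) = 0.870513, sin^4(15) = 0.004487, sin^2(15)*cos^2(15) = 0.0625
1/G12 - 2*nu12/E1 = 1/4 - 2*0.33/120 = 0.2445 GPa^-1
1/Ex = 0.870513/120 + 0.004487/7 + 0.2445*0.0625 = 0.0231766 GPa^-1
Ex = 43.15 GPa

43.15 GPa


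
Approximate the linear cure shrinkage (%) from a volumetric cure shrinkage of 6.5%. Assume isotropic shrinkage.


Linear shrinkage ≈ vol_shrink/3 = 6.5/3 = 2.167%

2.167%


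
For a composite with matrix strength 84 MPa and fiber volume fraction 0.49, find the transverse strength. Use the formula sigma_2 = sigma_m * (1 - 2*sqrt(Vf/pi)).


factor = 1 - 2*sqrt(0.49/pi) = 0.2101
sigma_2 = 84 * 0.2101 = 17.65 MPa

17.65 MPa


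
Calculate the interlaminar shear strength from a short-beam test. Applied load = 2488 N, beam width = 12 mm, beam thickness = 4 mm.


ILSS = 3F/(4bh) = 3*2488/(4*12*4) = 38.88 MPa

38.88 MPa


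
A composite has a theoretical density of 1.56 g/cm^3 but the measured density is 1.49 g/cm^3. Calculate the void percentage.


Void% = (rho_theo - rho_actual)/rho_theo * 100 = (1.56 - 1.49)/1.56 * 100 = 4.49%

4.49%


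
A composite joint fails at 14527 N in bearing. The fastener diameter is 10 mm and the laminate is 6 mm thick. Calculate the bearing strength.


sigma_br = F/(d*h) = 14527/(10*6) = 242.1 MPa

242.1 MPa


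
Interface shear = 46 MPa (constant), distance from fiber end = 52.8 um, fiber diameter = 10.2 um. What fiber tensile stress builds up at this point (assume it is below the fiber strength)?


Force balance: sigma_f * (pi*d^2/4) = tau * (pi*d) * x  ->  sigma_f = 4 * tau * x / d
sigma_f = 4 * 46 * 52.8 / 10.2 = 952.5 MPa

952.5 MPa


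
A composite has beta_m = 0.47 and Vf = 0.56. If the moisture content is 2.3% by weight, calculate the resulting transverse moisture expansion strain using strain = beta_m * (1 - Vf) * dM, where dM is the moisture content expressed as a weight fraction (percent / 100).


dM = 2.3/100 = 0.023
strain = beta_m * (1-Vf) * dM = 0.47 * 0.44 * 0.023 = 0.0047564

0.0047564


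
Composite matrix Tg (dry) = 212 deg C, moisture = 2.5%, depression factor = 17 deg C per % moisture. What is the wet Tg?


Tg_wet = Tg_dry - k*moisture = 212 - 17*2.5 = 169.5 deg C

169.5 deg C


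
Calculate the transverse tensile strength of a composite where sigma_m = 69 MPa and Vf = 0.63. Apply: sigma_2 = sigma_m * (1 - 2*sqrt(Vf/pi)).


factor = 1 - 2*sqrt(0.63/pi) = 0.1044
sigma_2 = 69 * 0.1044 = 7.2 MPa

7.2 MPa


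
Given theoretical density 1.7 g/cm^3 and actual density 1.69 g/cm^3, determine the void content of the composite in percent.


Void% = (rho_theo - rho_actual)/rho_theo * 100 = (1.7 - 1.69)/1.7 * 100 = 0.59%

0.59%


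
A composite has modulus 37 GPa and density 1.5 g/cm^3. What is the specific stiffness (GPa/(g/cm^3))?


Specific stiffness = E/rho = 37/1.5 = 24.7 GPa/(g/cm^3)

24.7 GPa/(g/cm^3)


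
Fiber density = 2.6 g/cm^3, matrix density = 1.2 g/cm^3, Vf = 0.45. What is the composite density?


rho_c = rho_f*Vf + rho_m*(1-Vf) = 2.6*0.45 + 1.2*0.55 = 1.83 g/cm^3

1.83 g/cm^3


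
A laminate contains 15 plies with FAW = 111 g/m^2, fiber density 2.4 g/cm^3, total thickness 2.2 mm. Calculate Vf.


Vf = n * FAW / (rho_f * h * 1000) = 15 * 111 / (2.4 * 2.2 * 1000) = 0.3153

0.3153


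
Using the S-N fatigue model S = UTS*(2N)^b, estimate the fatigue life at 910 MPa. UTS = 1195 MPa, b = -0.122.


N = 0.5 * (S/UTS)^(1/b) = 0.5 * (910/1195)^(1/-0.122) = 4.6651 cycles

4.6651 cycles


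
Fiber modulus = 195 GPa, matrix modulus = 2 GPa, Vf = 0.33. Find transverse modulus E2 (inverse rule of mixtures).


1/E2 = Vf/Ef + (1-Vf)/Em = 0.33/195 + 0.67/2
E2 = 2.97 GPa

2.97 GPa


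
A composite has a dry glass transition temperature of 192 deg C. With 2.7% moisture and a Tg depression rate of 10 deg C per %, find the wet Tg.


Tg_wet = Tg_dry - k*moisture = 192 - 10*2.7 = 165.0 deg C

165.0 deg C


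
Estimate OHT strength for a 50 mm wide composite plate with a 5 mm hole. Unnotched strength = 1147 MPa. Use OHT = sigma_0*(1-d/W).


OHT = sigma_0*(1-d/W) = 1147*(1-5/50) = 1032.3 MPa

1032.3 MPa


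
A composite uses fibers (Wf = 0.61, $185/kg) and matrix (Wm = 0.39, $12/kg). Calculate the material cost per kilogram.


Cost = cost_f*Wf + cost_m*Wm = 185*0.61 + 12*0.39 = $117.53/kg

$117.53/kg


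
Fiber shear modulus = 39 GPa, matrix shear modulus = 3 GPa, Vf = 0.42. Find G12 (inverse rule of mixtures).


1/G12 = Vf/Gf + (1-Vf)/Gm = 0.42/39 + 0.58/3
G12 = 4.9 GPa

4.9 GPa


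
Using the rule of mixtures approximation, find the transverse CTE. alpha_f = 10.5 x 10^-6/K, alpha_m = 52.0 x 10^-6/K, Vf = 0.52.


alpha_2 = alpha_f*Vf + alpha_m*(1-Vf) = 10.5*0.52 + 52.0*0.48 = 30.4 x 10^-6/K

30.4 x 10^-6/K


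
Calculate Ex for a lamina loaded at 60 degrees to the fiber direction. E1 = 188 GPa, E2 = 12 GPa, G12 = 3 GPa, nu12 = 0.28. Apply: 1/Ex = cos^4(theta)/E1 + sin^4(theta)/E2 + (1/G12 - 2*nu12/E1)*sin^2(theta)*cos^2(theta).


cos^4(60) = 0.0625, sin^4(60) = 0.5625, sin^2(60)*cos^2(60) = 0.1875
1/G12 - 2*nu12/E1 = 1/3 - 2*0.28/188 = 0.330355 GPa^-1
1/Ex = 0.0625/188 + 0.5625/12 + 0.330355*0.1875 = 0.1091489 GPa^-1
Ex = 9.16 GPa

9.16 GPa


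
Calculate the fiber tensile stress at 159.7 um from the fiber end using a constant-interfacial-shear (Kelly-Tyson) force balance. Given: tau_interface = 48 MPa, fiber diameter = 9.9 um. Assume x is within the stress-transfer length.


Force balance: sigma_f * (pi*d^2/4) = tau * (pi*d) * x  ->  sigma_f = 4 * tau * x / d
sigma_f = 4 * 48 * 159.7 / 9.9 = 3097.2 MPa

3097.2 MPa


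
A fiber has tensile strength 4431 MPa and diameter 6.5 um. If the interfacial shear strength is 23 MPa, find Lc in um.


Lc = sigma_f * d / (2 * tau_i) = 4431 * 6.5 / (2 * 23) = 626.1 um

626.1 um


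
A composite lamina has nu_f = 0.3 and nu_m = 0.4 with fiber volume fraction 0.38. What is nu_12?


nu_12 = nu_f*Vf + nu_m*(1-Vf) = 0.3*0.38 + 0.4*0.62 = 0.362

0.362


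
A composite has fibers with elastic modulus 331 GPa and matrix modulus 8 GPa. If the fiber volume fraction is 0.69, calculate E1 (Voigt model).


E1 = Ef*Vf + Em*(1-Vf) = 331*0.69 + 8*0.31 = 230.87 GPa

230.87 GPa


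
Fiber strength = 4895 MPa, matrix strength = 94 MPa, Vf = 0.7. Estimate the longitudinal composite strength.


sigma_1 = sigma_f*Vf + sigma_m*(1-Vf) = 4895*0.7 + 94*0.3 = 3454.7 MPa

3454.7 MPa


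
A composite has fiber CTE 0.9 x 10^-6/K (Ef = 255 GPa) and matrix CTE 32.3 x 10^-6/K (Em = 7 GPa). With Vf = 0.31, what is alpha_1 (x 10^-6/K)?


E1 = Ef*Vf + Em*(1-Vf) = 83.88
alpha_1 = (alpha_f*Ef*Vf + alpha_m*Em*(1-Vf))/E1 = 2.71 x 10^-6/K

2.71 x 10^-6/K


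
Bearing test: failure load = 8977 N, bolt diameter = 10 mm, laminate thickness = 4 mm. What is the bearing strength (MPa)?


sigma_br = F/(d*h) = 8977/(10*4) = 224.4 MPa

224.4 MPa


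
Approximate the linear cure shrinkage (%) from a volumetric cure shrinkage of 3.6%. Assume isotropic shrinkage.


Linear shrinkage ≈ vol_shrink/3 = 3.6/3 = 1.2%

1.2%


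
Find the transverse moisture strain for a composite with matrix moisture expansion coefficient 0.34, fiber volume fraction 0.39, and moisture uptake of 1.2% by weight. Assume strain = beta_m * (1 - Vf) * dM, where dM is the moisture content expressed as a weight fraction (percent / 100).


dM = 1.2/100 = 0.012
strain = beta_m * (1-Vf) * dM = 0.34 * 0.61 * 0.012 = 0.0024888

0.0024888


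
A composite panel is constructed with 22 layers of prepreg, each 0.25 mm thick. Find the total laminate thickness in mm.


h = n * t_ply = 22 * 0.25 = 5.5 mm

5.5 mm


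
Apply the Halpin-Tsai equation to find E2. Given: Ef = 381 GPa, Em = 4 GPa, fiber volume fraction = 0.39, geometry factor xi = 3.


eta = (Ef/Em - 1)/(Ef/Em + xi) = (95.25 - 1)/(95.25 + 3) = 0.9593
E2 = Em*(1+xi*eta*Vf)/(1-eta*Vf) = 13.56 GPa

13.56 GPa


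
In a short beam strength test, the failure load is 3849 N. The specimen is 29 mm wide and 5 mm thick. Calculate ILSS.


ILSS = 3F/(4bh) = 3*3849/(4*29*5) = 19.91 MPa

19.91 MPa


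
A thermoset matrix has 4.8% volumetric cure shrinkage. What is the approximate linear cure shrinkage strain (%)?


Linear shrinkage ≈ vol_shrink/3 = 4.8/3 = 1.6%

1.6%


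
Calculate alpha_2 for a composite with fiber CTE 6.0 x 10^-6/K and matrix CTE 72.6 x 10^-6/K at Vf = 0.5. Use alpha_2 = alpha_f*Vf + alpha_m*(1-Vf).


alpha_2 = alpha_f*Vf + alpha_m*(1-Vf) = 6.0*0.5 + 72.6*0.5 = 39.3 x 10^-6/K

39.3 x 10^-6/K


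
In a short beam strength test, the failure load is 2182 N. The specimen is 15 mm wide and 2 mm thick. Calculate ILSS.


ILSS = 3F/(4bh) = 3*2182/(4*15*2) = 54.55 MPa

54.55 MPa


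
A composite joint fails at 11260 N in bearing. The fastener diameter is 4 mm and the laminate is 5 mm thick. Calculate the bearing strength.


sigma_br = F/(d*h) = 11260/(4*5) = 563.0 MPa

563.0 MPa


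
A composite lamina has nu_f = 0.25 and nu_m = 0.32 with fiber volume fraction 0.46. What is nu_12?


nu_12 = nu_f*Vf + nu_m*(1-Vf) = 0.25*0.46 + 0.32*0.54 = 0.2878

0.2878


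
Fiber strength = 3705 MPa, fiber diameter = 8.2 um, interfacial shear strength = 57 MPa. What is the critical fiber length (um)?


Lc = sigma_f * d / (2 * tau_i) = 3705 * 8.2 / (2 * 57) = 266.5 um

266.5 um


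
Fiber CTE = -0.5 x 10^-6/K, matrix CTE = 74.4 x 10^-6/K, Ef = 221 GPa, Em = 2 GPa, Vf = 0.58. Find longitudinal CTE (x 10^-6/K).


E1 = Ef*Vf + Em*(1-Vf) = 129.02
alpha_1 = (alpha_f*Ef*Vf + alpha_m*Em*(1-Vf))/E1 = -0.01 x 10^-6/K

-0.01 x 10^-6/K


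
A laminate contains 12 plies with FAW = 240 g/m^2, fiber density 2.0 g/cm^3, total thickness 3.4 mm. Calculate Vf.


Vf = n * FAW / (rho_f * h * 1000) = 12 * 240 / (2.0 * 3.4 * 1000) = 0.4235

0.4235


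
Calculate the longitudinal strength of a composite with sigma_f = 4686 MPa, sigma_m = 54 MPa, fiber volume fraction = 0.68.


sigma_1 = sigma_f*Vf + sigma_m*(1-Vf) = 4686*0.68 + 54*0.32 = 3203.8 MPa

3203.8 MPa


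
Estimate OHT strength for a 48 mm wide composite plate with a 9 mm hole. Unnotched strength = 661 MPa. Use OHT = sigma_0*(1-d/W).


OHT = sigma_0*(1-d/W) = 661*(1-9/48) = 537.1 MPa

537.1 MPa


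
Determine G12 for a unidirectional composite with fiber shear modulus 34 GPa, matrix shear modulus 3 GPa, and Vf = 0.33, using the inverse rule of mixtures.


1/G12 = Vf/Gf + (1-Vf)/Gm = 0.33/34 + 0.67/3
G12 = 4.29 GPa

4.29 GPa


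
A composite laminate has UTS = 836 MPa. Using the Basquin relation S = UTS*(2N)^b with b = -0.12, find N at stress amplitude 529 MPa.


N = 0.5 * (S/UTS)^(1/b) = 0.5 * (529/836)^(1/-0.12) = 22.6582 cycles

22.6582 cycles


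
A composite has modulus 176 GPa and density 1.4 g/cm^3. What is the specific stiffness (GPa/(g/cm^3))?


Specific stiffness = E/rho = 176/1.4 = 125.7 GPa/(g/cm^3)

125.7 GPa/(g/cm^3)


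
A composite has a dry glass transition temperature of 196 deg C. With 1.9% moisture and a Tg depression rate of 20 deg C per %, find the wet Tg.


Tg_wet = Tg_dry - k*moisture = 196 - 20*1.9 = 158.0 deg C

158.0 deg C


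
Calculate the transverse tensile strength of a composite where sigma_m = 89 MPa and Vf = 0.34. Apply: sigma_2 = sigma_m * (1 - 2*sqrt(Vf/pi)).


factor = 1 - 2*sqrt(0.34/pi) = 0.342
sigma_2 = 89 * 0.342 = 30.44 MPa

30.44 MPa


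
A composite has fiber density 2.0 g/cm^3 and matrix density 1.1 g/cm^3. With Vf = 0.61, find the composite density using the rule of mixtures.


rho_c = rho_f*Vf + rho_m*(1-Vf) = 2.0*0.61 + 1.1*0.39 = 1.649 g/cm^3

1.649 g/cm^3


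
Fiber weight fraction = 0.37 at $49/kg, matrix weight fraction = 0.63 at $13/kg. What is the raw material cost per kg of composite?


Cost = cost_f*Wf + cost_m*Wm = 49*0.37 + 13*0.63 = $26.32/kg

$26.32/kg


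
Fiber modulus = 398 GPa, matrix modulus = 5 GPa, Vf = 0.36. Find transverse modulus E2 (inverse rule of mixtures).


1/E2 = Vf/Ef + (1-Vf)/Em = 0.36/398 + 0.64/5
E2 = 7.76 GPa

7.76 GPa


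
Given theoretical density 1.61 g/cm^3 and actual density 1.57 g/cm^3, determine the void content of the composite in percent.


Void% = (rho_theo - rho_actual)/rho_theo * 100 = (1.61 - 1.57)/1.61 * 100 = 2.48%

2.48%


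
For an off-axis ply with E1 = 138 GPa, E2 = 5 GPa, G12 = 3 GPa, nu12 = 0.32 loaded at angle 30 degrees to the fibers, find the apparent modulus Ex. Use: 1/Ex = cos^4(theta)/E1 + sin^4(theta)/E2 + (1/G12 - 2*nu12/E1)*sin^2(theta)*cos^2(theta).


cos^4(30) = 0.5625, sin^4(30) = 0.0625, sin^2(30)*cos^2(30) = 0.1875
1/G12 - 2*nu12/E1 = 1/3 - 2*0.32/138 = 0.328696 GPa^-1
1/Ex = 0.5625/138 + 0.0625/5 + 0.328696*0.1875 = 0.0782065 GPa^-1
Ex = 12.79 GPa

12.79 GPa


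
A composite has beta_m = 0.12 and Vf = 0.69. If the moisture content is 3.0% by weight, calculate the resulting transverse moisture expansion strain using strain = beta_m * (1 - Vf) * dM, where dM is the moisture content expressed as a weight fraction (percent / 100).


dM = 3.0/100 = 0.03
strain = beta_m * (1-Vf) * dM = 0.12 * 0.31 * 0.03 = 0.001116

0.001116


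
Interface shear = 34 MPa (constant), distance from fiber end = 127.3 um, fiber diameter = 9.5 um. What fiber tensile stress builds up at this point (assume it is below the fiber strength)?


Force balance: sigma_f * (pi*d^2/4) = tau * (pi*d) * x  ->  sigma_f = 4 * tau * x / d
sigma_f = 4 * 34 * 127.3 / 9.5 = 1822.4 MPa

1822.4 MPa


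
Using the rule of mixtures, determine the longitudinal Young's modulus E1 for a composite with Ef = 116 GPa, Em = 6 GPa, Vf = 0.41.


E1 = Ef*Vf + Em*(1-Vf) = 116*0.41 + 6*0.59 = 51.1 GPa

51.1 GPa


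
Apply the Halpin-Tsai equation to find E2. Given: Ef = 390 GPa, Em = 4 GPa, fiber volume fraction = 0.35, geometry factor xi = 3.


eta = (Ef/Em - 1)/(Ef/Em + xi) = (97.5 - 1)/(97.5 + 3) = 0.9602
E2 = Em*(1+xi*eta*Vf)/(1-eta*Vf) = 12.1 GPa

12.1 GPa


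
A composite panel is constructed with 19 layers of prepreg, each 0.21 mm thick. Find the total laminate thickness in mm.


h = n * t_ply = 19 * 0.21 = 3.99 mm

3.99 mm


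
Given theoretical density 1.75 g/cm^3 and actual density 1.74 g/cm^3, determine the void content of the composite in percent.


Void% = (rho_theo - rho_actual)/rho_theo * 100 = (1.75 - 1.74)/1.75 * 100 = 0.57%

0.57%


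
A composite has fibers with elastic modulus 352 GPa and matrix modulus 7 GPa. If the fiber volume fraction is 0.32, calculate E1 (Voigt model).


E1 = Ef*Vf + Em*(1-Vf) = 352*0.32 + 7*0.68 = 117.4 GPa

117.4 GPa


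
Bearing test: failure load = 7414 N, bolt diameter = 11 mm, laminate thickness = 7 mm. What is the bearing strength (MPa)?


sigma_br = F/(d*h) = 7414/(11*7) = 96.3 MPa

96.3 MPa


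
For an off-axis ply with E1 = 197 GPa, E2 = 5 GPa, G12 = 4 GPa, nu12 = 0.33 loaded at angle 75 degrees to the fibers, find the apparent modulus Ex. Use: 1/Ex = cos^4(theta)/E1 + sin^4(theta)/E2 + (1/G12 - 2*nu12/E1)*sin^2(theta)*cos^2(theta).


cos^4(75) = 0.004487, sin^4(75) = 0.870513, sin^2(75)*cos^2(75) = 0.0625
1/G12 - 2*nu12/E1 = 1/4 - 2*0.33/197 = 0.24665 GPa^-1
1/Ex = 0.004487/197 + 0.870513/5 + 0.24665*0.0625 = 0.1895409 GPa^-1
Ex = 5.28 GPa

5.28 GPa


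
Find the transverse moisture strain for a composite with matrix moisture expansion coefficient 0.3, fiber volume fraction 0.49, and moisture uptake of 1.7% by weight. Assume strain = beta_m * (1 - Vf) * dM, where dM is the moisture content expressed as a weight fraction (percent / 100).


dM = 1.7/100 = 0.017
strain = beta_m * (1-Vf) * dM = 0.3 * 0.51 * 0.017 = 0.002601

0.002601
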